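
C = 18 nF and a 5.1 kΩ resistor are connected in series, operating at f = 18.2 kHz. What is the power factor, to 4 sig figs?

ω = 2πf = 114400 rad/s
X_C = 1/(ωC) = 485.8 Ω
Z = 5100 − j485.8 Ω
|Z| = √(5100² + 485.8²) = 5123 Ω
∠Z = arctan(-485.8/5100) = -5.442°
cos φ = cos(-5.442°) = 0.9955

0.9955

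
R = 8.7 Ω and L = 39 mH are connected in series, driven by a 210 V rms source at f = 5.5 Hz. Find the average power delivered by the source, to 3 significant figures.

ω = 2πf = 34.56 rad/s
X_L = ωL = 1.35 Ω
Z = 8.70 + j1.35 Ω
|Z| = √(8.70² + 1.35²) = 8.80 Ω
∠Z = arctan(1.35/8.70) = 8.81°
I = V/|Z| = 23.9 A
P = VI cos φ = 210 × 23.9 × cos(8.81°) = 4.95 kW

4.95 kW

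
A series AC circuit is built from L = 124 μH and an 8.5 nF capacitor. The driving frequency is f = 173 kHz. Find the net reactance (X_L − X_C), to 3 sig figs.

ω = 2πf = 1.087e+06 rad/s
X_L = ωL = 135 Ω
X_C = 1/(ωC) = 108 Ω
X = 135 − 108 = 26.6 Ω

26.6 Ω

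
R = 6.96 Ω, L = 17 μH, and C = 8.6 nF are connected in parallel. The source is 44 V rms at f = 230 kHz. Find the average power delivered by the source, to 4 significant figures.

278.2 W

ω = 2πf = 1.445e+06 rad/s
X_L = ωL = 24.57 Ω
X_C = 1/(ωC) = 80.46 Ω
Parallel: admittances add. Y = 1/R + 1/(jωL) + jωC
Y = (0.1437 − j0.02828) S
|Y| = 0.1464 S → |Z| = 1/|Y| = 6.829 Ω, ∠Z = −∠Y = 11.13°
I = V/|Z| = 6.443 A
P = VI cos φ = 44 × 6.443 × cos(11.13°) = 278.2 W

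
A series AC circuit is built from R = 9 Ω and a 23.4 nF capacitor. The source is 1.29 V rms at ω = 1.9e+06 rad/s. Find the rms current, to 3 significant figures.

53.2 mA

X_C = 1/(ωC) = 22.5 Ω
Z = 9.00 − j22.5 Ω
|Z| = √(9.00² + 22.5²) = 24.2 Ω
I = V/|Z| = 1.29/24.2 = 53.2 mA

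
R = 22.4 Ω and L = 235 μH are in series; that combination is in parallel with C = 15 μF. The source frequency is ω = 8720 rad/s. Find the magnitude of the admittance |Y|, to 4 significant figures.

134.3 mS

X_L = ωL = 2.049 Ω
X_C = 1/(ωC) = 7.645 Ω
Branch 1 (R+jX_L): Z₁ = 22.40 + j2.049 Ω, |Z₁| = 22.49 Ω
Branch 2 (−jX_C): Z₂ = −j7.645 Ω
Parallel: Z = Z₁Z₂/(Z₁+Z₂), |Z| = 7.448 Ω, ∠Z = -70.75°
|Y| = 1/|Z| = 134.3 mS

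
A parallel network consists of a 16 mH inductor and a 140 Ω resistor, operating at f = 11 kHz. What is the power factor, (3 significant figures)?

ω = 2πf = 69120 rad/s
X_L = ωL = 1110 Ω
Parallel: admittances add. Y = 1/R + 1/(jωL)
Y = (0.00714 − j0.000904) S
|Y| = 0.00720 S → |Z| = 1/|Y| = 139 Ω, ∠Z = −∠Y = 7.22°
cos φ = cos(7.22°) = 0.992

0.992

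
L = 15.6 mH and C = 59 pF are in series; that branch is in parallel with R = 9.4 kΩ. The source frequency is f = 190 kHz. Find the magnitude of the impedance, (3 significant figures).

4000 Ω

ω = 2πf = 1.194e+06 rad/s
X_L = ωL = 18600 Ω
X_C = 1/(ωC) = 14200 Ω
Branch 1: Z₁ = R = 9400 Ω
Branch 2 (series LC): Z₂ = j(X_L − X_C) = j4430 Ω
Parallel: Z = Z₁Z₂/(Z₁+Z₂), |Z| = 4000 Ω, ∠Z = 64.8°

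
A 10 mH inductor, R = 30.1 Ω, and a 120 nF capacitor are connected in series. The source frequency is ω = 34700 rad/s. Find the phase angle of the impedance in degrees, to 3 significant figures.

X_L = ωL = 347 Ω
X_C = 1/(ωC) = 240 Ω
Net reactance X = X_L − X_C = 107 Ω
Z = 30.1 + j107 Ω
|Z| = √(30.1² + 107²) = 111 Ω
∠Z = arctan(107/30.1) = 74.3°

74.3°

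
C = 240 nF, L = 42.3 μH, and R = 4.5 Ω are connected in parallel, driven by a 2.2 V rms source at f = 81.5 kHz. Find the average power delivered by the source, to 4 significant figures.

ω = 2πf = 512100 rad/s
X_L = ωL = 21.66 Ω
X_C = 1/(ωC) = 8.137 Ω
Parallel: admittances add. Y = 1/R + 1/(jωL) + jωC
Y = (0.2222 + j0.07673) S
|Y| = 0.2351 S → |Z| = 1/|Y| = 4.254 Ω, ∠Z = −∠Y = -19.05°
I = V/|Z| = 517.2 mA
P = VI cos φ = 2.2 × 0.5172 × cos(-19.05°) = 1.076 W

1.076 W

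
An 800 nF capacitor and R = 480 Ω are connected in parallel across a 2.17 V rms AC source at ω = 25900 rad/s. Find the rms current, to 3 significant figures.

X_C = 1/(ωC) = 48.3 Ω
Parallel: admittances add. Y = 1/R + jωC
Y = (0.00208 + j0.0207) S
|Y| = 0.0208 S → |Z| = 1/|Y| = 48.0 Ω, ∠Z = −∠Y = -84.3°
I = V/|Z| = 2.17/48.0 = 45.2 mA

45.2 mA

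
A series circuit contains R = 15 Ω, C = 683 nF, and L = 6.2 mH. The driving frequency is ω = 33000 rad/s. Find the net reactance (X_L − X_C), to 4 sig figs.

160.2 Ω

X_L = ωL = 204.6 Ω
X_C = 1/(ωC) = 44.37 Ω
X = 204.6 − 44.37 = 160.2 Ω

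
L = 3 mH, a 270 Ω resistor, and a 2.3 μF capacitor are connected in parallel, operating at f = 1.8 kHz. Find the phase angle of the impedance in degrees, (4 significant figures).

ω = 2πf = 11310 rad/s
X_L = ωL = 33.93 Ω
X_C = 1/(ωC) = 38.44 Ω
Parallel: admittances add. Y = 1/R + 1/(jωL) + jωC
Y = (0.003704 − j0.003461) S
|Y| = 0.005069 S → |Z| = 1/|Y| = 197.3 Ω, ∠Z = −∠Y = 43.06°

43.06°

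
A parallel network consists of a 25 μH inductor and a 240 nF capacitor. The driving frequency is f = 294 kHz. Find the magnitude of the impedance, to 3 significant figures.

2.37 Ω

ω = 2πf = 1.847e+06 rad/s
X_L = ωL = 46.2 Ω
X_C = 1/(ωC) = 2.26 Ω
Parallel: admittances add. Y = 1/(jωL) + jωC
Y = (0 + j0.422) S
|Y| = 0.422 S → |Z| = 1/|Y| = 2.37 Ω, ∠Z = −∠Y = -90.0°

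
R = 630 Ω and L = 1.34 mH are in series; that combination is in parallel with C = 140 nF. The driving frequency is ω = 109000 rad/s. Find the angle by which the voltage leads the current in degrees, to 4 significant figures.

X_L = ωL = 146.1 Ω
X_C = 1/(ωC) = 65.53 Ω
Branch 1 (R+jX_L): Z₁ = 630.0 + j146.1 Ω, |Z₁| = 646.7 Ω
Branch 2 (−jX_C): Z₂ = −j65.53 Ω
Parallel: Z = Z₁Z₂/(Z₁+Z₂), |Z| = 66.73 Ω, ∠Z = -84.23°

-84.23°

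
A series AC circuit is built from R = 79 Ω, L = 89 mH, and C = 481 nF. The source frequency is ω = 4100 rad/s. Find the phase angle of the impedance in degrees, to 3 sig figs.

X_L = ωL = 365 Ω
X_C = 1/(ωC) = 507 Ω
Net reactance X = X_L − X_C = -142 Ω
Z = 79.0 − j142 Ω
|Z| = √(79.0² + 142²) = 163 Ω
∠Z = arctan(-142/79.0) = -60.9°

-60.9°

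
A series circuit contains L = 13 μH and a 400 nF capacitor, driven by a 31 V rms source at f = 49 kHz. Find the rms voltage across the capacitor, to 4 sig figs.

ω = 2πf = 307900 rad/s
X_L = ωL = 4.002 Ω
X_C = 1/(ωC) = 8.120 Ω
Net reactance X = X_L − X_C = -4.118 Ω
Z = − j4.118 Ω
|Z| = √(0² + 4.118²) = 4.118 Ω
I = V/|Z| = 7.528 A
V_C = I·|Z_C| = 7.528 × 8.120 = 61.13 V

61.13 V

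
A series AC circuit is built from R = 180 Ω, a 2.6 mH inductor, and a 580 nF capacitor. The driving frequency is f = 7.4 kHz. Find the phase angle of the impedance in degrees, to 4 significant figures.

24.97°

ω = 2πf = 46500 rad/s
X_L = ωL = 120.9 Ω
X_C = 1/(ωC) = 37.08 Ω
Net reactance X = X_L − X_C = 83.81 Ω
Z = 180.0 + j83.81 Ω
|Z| = √(180.0² + 83.81²) = 198.6 Ω
∠Z = arctan(83.81/180.0) = 24.97°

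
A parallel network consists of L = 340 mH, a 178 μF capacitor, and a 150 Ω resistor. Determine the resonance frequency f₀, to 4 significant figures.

ω₀ = 1/√(LC) = 1/√(0.34 × 0.000178) = 128.5 rad/s
f₀ = ω₀/(2π) = 20.46 Hz

20.46 Hz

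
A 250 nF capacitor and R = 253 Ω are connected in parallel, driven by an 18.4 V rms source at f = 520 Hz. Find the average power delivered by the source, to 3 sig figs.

ω = 2πf = 3267 rad/s
X_C = 1/(ωC) = 1220 Ω
Parallel: admittances add. Y = 1/R + jωC
Y = (0.00395 + j0.000817) S
|Y| = 0.00404 S → |Z| = 1/|Y| = 248 Ω, ∠Z = −∠Y = -11.7°
I = V/|Z| = 74.3 mA
P = VI cos φ = 18.4 × 0.0743 × cos(-11.7°) = 1.34 W

1.34 W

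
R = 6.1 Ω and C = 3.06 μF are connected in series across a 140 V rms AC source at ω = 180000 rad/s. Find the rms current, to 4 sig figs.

X_C = 1/(ωC) = 1.816 Ω
Z = 6.100 − j1.816 Ω
|Z| = √(6.100² + 1.816²) = 6.364 Ω
I = V/|Z| = 140/6.364 = 22.00 A

22.00 A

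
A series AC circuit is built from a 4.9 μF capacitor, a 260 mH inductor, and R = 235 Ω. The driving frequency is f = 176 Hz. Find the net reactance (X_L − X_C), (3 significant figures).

ω = 2πf = 1106 rad/s
X_L = ωL = 288 Ω
X_C = 1/(ωC) = 185 Ω
X = 288 − 185 = 103 Ω

103 Ω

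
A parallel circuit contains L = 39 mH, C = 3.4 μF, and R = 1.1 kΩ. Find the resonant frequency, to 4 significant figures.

ω₀ = 1/√(LC) = 1/√(0.039 × 3.4e-06) = 2746 rad/s
f₀ = ω₀/(2π) = 437.1 Hz

437.1 Hz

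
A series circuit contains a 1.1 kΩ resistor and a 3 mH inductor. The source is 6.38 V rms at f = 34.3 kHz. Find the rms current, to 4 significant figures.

ω = 2πf = 215500 rad/s
X_L = ωL = 646.5 Ω
Z = 1100 + j646.5 Ω
|Z| = √(1100² + 646.5²) = 1276 Ω
I = V/|Z| = 6.38/1276 = 5.000 mA

5.000 mA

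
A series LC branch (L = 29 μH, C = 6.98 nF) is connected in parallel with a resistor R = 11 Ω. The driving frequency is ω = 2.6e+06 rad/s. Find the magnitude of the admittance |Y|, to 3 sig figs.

X_L = ωL = 75.4 Ω
X_C = 1/(ωC) = 55.1 Ω
Branch 1: Z₁ = R = 11.0 Ω
Branch 2 (series LC): Z₂ = j(X_L − X_C) = j20.3 Ω
Parallel: Z = Z₁Z₂/(Z₁+Z₂), |Z| = 9.67 Ω, ∠Z = 28.5°
|Y| = 1/|Z| = 103 mS

103 mS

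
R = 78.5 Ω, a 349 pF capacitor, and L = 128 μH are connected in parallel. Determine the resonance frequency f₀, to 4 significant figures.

753.0 kHz

ω₀ = 1/√(LC) = 1/√(0.000128 × 3.49e-10) = 4.731e+06 rad/s
f₀ = ω₀/(2π) = 753.0 kHz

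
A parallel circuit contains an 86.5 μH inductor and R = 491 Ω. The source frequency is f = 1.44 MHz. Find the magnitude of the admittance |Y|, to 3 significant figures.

ω = 2πf = 9.048e+06 rad/s
X_L = ωL = 783 Ω
Parallel: admittances add. Y = 1/R + 1/(jωL)
Y = (0.00204 − j0.00128) S
|Y| = 0.00240 S → |Z| = 1/|Y| = 416 Ω, ∠Z = −∠Y = 32.1°

2.40 mS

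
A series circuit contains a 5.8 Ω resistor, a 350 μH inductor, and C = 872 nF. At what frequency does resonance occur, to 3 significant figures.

ω₀ = 1/√(LC) = 1/√(0.00035 × 8.72e-07) = 57240 rad/s
f₀ = ω₀/(2π) = 9.11 kHz

9.11 kHz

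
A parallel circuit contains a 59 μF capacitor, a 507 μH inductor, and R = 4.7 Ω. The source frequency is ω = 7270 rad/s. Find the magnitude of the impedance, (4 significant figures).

X_L = ωL = 3.686 Ω
X_C = 1/(ωC) = 2.331 Ω
Parallel: admittances add. Y = 1/R + 1/(jωL) + jωC
Y = (0.2128 + j0.1576) S
|Y| = 0.2648 S → |Z| = 1/|Y| = 3.777 Ω, ∠Z = −∠Y = -36.53°

3.777 Ω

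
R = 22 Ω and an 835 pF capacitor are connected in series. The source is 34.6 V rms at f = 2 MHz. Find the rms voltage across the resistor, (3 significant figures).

7.78 V

ω = 2πf = 1.257e+07 rad/s
X_C = 1/(ωC) = 95.3 Ω
Z = 22.0 − j95.3 Ω
|Z| = √(22.0² + 95.3²) = 97.8 Ω
I = V/|Z| = 354 mA
V_R = I·|Z_R| = 0.354 × 22.0 = 7.78 V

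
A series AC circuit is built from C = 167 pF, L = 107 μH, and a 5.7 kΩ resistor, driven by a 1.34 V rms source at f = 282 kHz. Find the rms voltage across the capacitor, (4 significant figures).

ω = 2πf = 1.772e+06 rad/s
X_L = ωL = 189.6 Ω
X_C = 1/(ωC) = 3380 Ω
Net reactance X = X_L − X_C = -3190 Ω
Z = 5700 − j3190 Ω
|Z| = √(5700² + 3190²) = 6532 Ω
I = V/|Z| = 205.1 μA
V_C = I·|Z_C| = 0.0002051 × 3380 = 0.6933 V

0.6933 V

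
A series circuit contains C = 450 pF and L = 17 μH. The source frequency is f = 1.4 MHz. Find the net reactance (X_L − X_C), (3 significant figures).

-103 Ω

ω = 2πf = 8.796e+06 rad/s
X_L = ωL = 150 Ω
X_C = 1/(ωC) = 253 Ω
X = 150 − 253 = -103 Ω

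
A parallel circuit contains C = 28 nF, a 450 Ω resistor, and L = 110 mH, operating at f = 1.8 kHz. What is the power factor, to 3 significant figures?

0.977

ω = 2πf = 11310 rad/s
X_L = ωL = 1240 Ω
X_C = 1/(ωC) = 3160 Ω
Parallel: admittances add. Y = 1/R + 1/(jωL) + jωC
Y = (0.00222 − j0.000487) S
|Y| = 0.00227 S → |Z| = 1/|Y| = 440 Ω, ∠Z = −∠Y = 12.4°
cos φ = cos(12.4°) = 0.977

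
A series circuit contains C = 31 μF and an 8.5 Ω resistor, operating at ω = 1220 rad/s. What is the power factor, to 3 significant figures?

0.306

X_C = 1/(ωC) = 26.4 Ω
Z = 8.50 − j26.4 Ω
|Z| = √(8.50² + 26.4²) = 27.8 Ω
∠Z = arctan(-26.4/8.50) = -72.2°
cos φ = cos(-72.2°) = 0.306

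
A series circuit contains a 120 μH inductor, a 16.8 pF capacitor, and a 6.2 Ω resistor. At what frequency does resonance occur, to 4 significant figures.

ω₀ = 1/√(LC) = 1/√(0.00012 × 1.68e-11) = 2.227e+07 rad/s
f₀ = ω₀/(2π) = 3.545 MHz

3.545 MHz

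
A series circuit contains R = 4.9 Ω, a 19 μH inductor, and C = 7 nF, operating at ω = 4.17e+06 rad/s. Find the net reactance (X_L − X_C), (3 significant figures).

45.0 Ω

X_L = ωL = 79.2 Ω
X_C = 1/(ωC) = 34.3 Ω
X = 79.2 − 34.3 = 45.0 Ω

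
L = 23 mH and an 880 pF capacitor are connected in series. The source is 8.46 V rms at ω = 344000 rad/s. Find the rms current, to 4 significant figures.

1.836 mA

X_L = ωL = 7912 Ω
X_C = 1/(ωC) = 3303 Ω
Net reactance X = X_L − X_C = 4609 Ω
Z = j4609 Ω
|Z| = √(0² + 4609²) = 4609 Ω
I = V/|Z| = 8.46/4609 = 1.836 mA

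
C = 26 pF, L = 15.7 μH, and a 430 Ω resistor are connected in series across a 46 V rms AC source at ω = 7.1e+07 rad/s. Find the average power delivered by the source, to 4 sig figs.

1.773 W

X_L = ωL = 1115 Ω
X_C = 1/(ωC) = 541.7 Ω
Net reactance X = X_L − X_C = 573.0 Ω
Z = 430.0 + j573.0 Ω
|Z| = √(430.0² + 573.0²) = 716.4 Ω
∠Z = arctan(573.0/430.0) = 53.11°
I = V/|Z| = 64.21 mA
P = VI cos φ = 46 × 0.06421 × cos(53.11°) = 1.773 W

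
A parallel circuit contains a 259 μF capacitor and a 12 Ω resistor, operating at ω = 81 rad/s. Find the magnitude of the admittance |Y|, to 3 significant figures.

X_C = 1/(ωC) = 47.7 Ω
Parallel: admittances add. Y = 1/R + jωC
Y = (0.0833 + j0.0210) S
|Y| = 0.0859 S → |Z| = 1/|Y| = 11.6 Ω, ∠Z = −∠Y = -14.1°

85.9 mS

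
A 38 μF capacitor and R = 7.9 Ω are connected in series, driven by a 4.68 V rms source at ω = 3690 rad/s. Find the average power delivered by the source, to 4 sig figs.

1.528 W

X_C = 1/(ωC) = 7.132 Ω
Z = 7.900 − j7.132 Ω
|Z| = √(7.900² + 7.132²) = 10.64 Ω
∠Z = arctan(-7.132/7.900) = -42.07°
I = V/|Z| = 439.7 mA
P = VI cos φ = 4.68 × 0.4397 × cos(-42.07°) = 1.528 W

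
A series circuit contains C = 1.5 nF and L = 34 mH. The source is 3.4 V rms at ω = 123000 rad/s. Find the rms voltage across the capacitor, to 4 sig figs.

14.88 V

X_L = ωL = 4182 Ω
X_C = 1/(ωC) = 5420 Ω
Net reactance X = X_L − X_C = -1238 Ω
Z = − j1238 Ω
|Z| = √(0² + 1238²) = 1238 Ω
I = V/|Z| = 2.746 mA
V_C = I·|Z_C| = 0.002746 × 5420 = 14.88 V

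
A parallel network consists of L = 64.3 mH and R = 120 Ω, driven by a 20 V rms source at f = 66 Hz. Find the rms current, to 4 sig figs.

768.4 mA

ω = 2πf = 414.7 rad/s
X_L = ωL = 26.66 Ω
Parallel: admittances add. Y = 1/R + 1/(jωL)
Y = (0.008333 − j0.03750) S
|Y| = 0.03842 S → |Z| = 1/|Y| = 26.03 Ω, ∠Z = −∠Y = 77.47°
I = V/|Z| = 20/26.03 = 768.4 mA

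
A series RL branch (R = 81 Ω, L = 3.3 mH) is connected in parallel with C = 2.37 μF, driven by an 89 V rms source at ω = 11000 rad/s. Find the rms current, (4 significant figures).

2.118 A

X_L = ωL = 36.30 Ω
X_C = 1/(ωC) = 38.36 Ω
Branch 1 (R+jX_L): Z₁ = 81.00 + j36.30 Ω, |Z₁| = 88.76 Ω
Branch 2 (−jX_C): Z₂ = −j38.36 Ω
Parallel: Z = Z₁Z₂/(Z₁+Z₂), |Z| = 42.02 Ω, ∠Z = -64.40°
I = V/|Z| = 89/42.02 = 2.118 A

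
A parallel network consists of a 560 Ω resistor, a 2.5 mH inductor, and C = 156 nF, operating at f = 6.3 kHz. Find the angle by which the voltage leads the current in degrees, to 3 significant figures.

ω = 2πf = 39580 rad/s
X_L = ωL = 99.0 Ω
X_C = 1/(ωC) = 162 Ω
Parallel: admittances add. Y = 1/R + 1/(jωL) + jωC
Y = (0.00179 − j0.00393) S
|Y| = 0.00432 S → |Z| = 1/|Y| = 232 Ω, ∠Z = −∠Y = 65.6°

65.6°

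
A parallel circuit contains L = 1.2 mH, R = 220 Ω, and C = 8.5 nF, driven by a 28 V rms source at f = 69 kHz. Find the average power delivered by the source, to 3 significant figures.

3.56 W

ω = 2πf = 433500 rad/s
X_L = ωL = 520 Ω
X_C = 1/(ωC) = 271 Ω
Parallel: admittances add. Y = 1/R + 1/(jωL) + jωC
Y = (0.00455 + j0.00176) S
|Y| = 0.00488 S → |Z| = 1/|Y| = 205 Ω, ∠Z = −∠Y = -21.2°
I = V/|Z| = 137 mA
P = VI cos φ = 28 × 0.137 × cos(-21.2°) = 3.56 W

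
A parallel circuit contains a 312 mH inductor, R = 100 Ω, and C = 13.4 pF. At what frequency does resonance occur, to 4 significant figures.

77.84 kHz

ω₀ = 1/√(LC) = 1/√(0.312 × 1.34e-11) = 489100 rad/s
f₀ = ω₀/(2π) = 77.84 kHz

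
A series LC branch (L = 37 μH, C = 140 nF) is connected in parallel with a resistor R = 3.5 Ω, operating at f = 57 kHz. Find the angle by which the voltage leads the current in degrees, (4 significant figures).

-27.61°

ω = 2πf = 358100 rad/s
X_L = ωL = 13.25 Ω
X_C = 1/(ωC) = 19.94 Ω
Branch 1: Z₁ = R = 3.500 Ω
Branch 2 (series LC): Z₂ = j(X_L − X_C) = −j6.693 Ω
Parallel: Z = Z₁Z₂/(Z₁+Z₂), |Z| = 3.102 Ω, ∠Z = -27.61°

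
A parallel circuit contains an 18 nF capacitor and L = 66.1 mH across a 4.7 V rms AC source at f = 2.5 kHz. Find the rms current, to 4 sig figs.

3.198 mA

ω = 2πf = 15710 rad/s
X_L = ωL = 1038 Ω
X_C = 1/(ωC) = 3537 Ω
Parallel: admittances add. Y = 1/(jωL) + jωC
Y = (0 − j0.0006804) S
|Y| = 0.0006804 S → |Z| = 1/|Y| = 1470 Ω, ∠Z = −∠Y = 90.00°
I = V/|Z| = 4.7/1470 = 3.198 mA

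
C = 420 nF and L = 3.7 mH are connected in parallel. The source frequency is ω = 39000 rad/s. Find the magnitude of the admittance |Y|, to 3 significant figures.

9.45 mS

X_L = ωL = 144 Ω
X_C = 1/(ωC) = 61.1 Ω
Parallel: admittances add. Y = 1/(jωL) + jωC
Y = (0 + j0.00945) S
|Y| = 0.00945 S → |Z| = 1/|Y| = 106 Ω, ∠Z = −∠Y = -90.0°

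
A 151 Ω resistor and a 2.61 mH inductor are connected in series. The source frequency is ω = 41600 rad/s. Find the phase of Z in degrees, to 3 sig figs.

35.7°

X_L = ωL = 109 Ω
Z = 151 + j109 Ω
|Z| = √(151² + 109²) = 186 Ω
∠Z = arctan(109/151) = 35.7°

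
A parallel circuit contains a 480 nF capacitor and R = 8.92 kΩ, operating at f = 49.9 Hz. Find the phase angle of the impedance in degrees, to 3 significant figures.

-53.3°

ω = 2πf = 313.5 rad/s
X_C = 1/(ωC) = 6640 Ω
Parallel: admittances add. Y = 1/R + jωC
Y = (0.000112 + j0.000150) S
|Y| = 0.000188 S → |Z| = 1/|Y| = 5330 Ω, ∠Z = −∠Y = -53.3°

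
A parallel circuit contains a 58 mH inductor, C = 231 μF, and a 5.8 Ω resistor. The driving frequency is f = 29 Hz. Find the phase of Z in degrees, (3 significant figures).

ω = 2πf = 182.2 rad/s
X_L = ωL = 10.6 Ω
X_C = 1/(ωC) = 23.8 Ω
Parallel: admittances add. Y = 1/R + 1/(jωL) + jωC
Y = (0.172 − j0.0525) S
|Y| = 0.180 S → |Z| = 1/|Y| = 5.55 Ω, ∠Z = −∠Y = 16.9°

16.9°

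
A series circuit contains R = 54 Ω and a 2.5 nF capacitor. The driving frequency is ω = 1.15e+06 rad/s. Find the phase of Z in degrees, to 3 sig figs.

-81.2°

X_C = 1/(ωC) = 348 Ω
Z = 54.0 − j348 Ω
|Z| = √(54.0² + 348²) = 352 Ω
∠Z = arctan(-348/54.0) = -81.2°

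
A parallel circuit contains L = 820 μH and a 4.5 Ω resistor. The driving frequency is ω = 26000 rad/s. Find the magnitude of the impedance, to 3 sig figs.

4.40 Ω

X_L = ωL = 21.3 Ω
Parallel: admittances add. Y = 1/R + 1/(jωL)
Y = (0.222 − j0.0469) S
|Y| = 0.227 S → |Z| = 1/|Y| = 4.40 Ω, ∠Z = −∠Y = 11.9°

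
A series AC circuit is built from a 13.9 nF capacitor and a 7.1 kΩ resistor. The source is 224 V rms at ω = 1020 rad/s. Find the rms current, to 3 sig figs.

3.16 mA

X_C = 1/(ωC) = 70500 Ω
Z = 7100 − j70500 Ω
|Z| = √(7100² + 70500²) = 70900 Ω
I = V/|Z| = 224/70900 = 3.16 mA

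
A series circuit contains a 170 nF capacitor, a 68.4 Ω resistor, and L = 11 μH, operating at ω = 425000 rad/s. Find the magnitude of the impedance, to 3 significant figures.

X_L = ωL = 4.67 Ω
X_C = 1/(ωC) = 13.8 Ω
Net reactance X = X_L − X_C = -9.17 Ω
Z = 68.4 − j9.17 Ω
|Z| = √(68.4² + 9.17²) = 69.0 Ω

69.0 Ω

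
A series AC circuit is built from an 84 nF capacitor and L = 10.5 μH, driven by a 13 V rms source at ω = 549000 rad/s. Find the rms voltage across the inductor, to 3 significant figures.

4.71 V

X_L = ωL = 5.76 Ω
X_C = 1/(ωC) = 21.7 Ω
Net reactance X = X_L − X_C = -15.9 Ω
Z = − j15.9 Ω
|Z| = √(0² + 15.9²) = 15.9 Ω
I = V/|Z| = 817 mA
V_L = I·|Z_L| = 0.817 × 5.76 = 4.71 V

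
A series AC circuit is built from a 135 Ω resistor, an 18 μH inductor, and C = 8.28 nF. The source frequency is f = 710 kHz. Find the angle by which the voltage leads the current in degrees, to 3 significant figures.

21.5°

ω = 2πf = 4.461e+06 rad/s
X_L = ωL = 80.3 Ω
X_C = 1/(ωC) = 27.1 Ω
Net reactance X = X_L − X_C = 53.2 Ω
Z = 135 + j53.2 Ω
|Z| = √(135² + 53.2²) = 145 Ω
∠Z = arctan(53.2/135) = 21.5°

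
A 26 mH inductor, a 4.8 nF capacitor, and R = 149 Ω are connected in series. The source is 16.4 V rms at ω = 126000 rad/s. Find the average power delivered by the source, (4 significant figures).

15.09 mW

X_L = ωL = 3276 Ω
X_C = 1/(ωC) = 1653 Ω
Net reactance X = X_L − X_C = 1623 Ω
Z = 149.0 + j1623 Ω
|Z| = √(149.0² + 1623²) = 1629 Ω
∠Z = arctan(1623/149.0) = 84.75°
I = V/|Z| = 10.07 mA
P = VI cos φ = 16.4 × 0.01007 × cos(84.75°) = 15.09 mW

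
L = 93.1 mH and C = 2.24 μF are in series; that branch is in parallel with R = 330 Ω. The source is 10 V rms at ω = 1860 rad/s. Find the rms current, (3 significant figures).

X_L = ωL = 173 Ω
X_C = 1/(ωC) = 240 Ω
Branch 1: Z₁ = R = 330 Ω
Branch 2 (series LC): Z₂ = j(X_L − X_C) = −j66.8 Ω
Parallel: Z = Z₁Z₂/(Z₁+Z₂), |Z| = 65.5 Ω, ∠Z = -78.5°
I = V/|Z| = 10/65.5 = 153 mA

153 mA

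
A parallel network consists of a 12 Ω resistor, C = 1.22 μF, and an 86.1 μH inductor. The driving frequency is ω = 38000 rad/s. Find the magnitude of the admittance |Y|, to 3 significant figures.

X_L = ωL = 3.27 Ω
X_C = 1/(ωC) = 21.6 Ω
Parallel: admittances add. Y = 1/R + 1/(jωL) + jωC
Y = (0.0833 − j0.259) S
|Y| = 0.272 S → |Z| = 1/|Y| = 3.67 Ω, ∠Z = −∠Y = 72.2°

272 mS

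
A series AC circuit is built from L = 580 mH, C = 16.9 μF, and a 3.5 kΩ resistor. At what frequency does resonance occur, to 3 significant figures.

ω₀ = 1/√(LC) = 1/√(0.58 × 1.69e-05) = 319.4 rad/s
f₀ = ω₀/(2π) = 50.8 Hz

50.8 Hz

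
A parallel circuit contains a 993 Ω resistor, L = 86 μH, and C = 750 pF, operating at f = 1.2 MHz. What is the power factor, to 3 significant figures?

ω = 2πf = 7.54e+06 rad/s
X_L = ωL = 648 Ω
X_C = 1/(ωC) = 177 Ω
Parallel: admittances add. Y = 1/R + 1/(jωL) + jωC
Y = (0.00101 + j0.00411) S
|Y| = 0.00423 S → |Z| = 1/|Y| = 236 Ω, ∠Z = −∠Y = -76.2°
cos φ = cos(-76.2°) = 0.238

0.238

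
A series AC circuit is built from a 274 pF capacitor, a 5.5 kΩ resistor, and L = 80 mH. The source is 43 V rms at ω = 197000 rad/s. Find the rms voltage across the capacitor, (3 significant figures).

129 V

X_L = ωL = 15800 Ω
X_C = 1/(ωC) = 18500 Ω
Net reactance X = X_L − X_C = -2770 Ω
Z = 5500 − j2770 Ω
|Z| = √(5500² + 2770²) = 6160 Ω
I = V/|Z| = 6.98 mA
V_C = I·|Z_C| = 0.00698 × 18500 = 129 V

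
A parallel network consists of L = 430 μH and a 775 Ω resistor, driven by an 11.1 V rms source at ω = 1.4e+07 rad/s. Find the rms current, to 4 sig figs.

14.44 mA

X_L = ωL = 6020 Ω
Parallel: admittances add. Y = 1/R + 1/(jωL)
Y = (0.001290 − j0.0001661) S
|Y| = 0.001301 S → |Z| = 1/|Y| = 768.7 Ω, ∠Z = −∠Y = 7.336°
I = V/|Z| = 11.1/768.7 = 14.44 mA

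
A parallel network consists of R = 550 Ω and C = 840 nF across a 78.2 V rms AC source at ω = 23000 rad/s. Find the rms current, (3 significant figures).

X_C = 1/(ωC) = 51.8 Ω
Parallel: admittances add. Y = 1/R + jωC
Y = (0.00182 + j0.0193) S
|Y| = 0.0194 S → |Z| = 1/|Y| = 51.5 Ω, ∠Z = −∠Y = -84.6°
I = V/|Z| = 78.2/51.5 = 1.52 A

1.52 A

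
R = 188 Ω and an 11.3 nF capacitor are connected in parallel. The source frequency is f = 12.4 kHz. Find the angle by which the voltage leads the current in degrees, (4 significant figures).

ω = 2πf = 77910 rad/s
X_C = 1/(ωC) = 1136 Ω
Parallel: admittances add. Y = 1/R + jωC
Y = (0.005319 + j0.0008804) S
|Y| = 0.005392 S → |Z| = 1/|Y| = 185.5 Ω, ∠Z = −∠Y = -9.398°

-9.398°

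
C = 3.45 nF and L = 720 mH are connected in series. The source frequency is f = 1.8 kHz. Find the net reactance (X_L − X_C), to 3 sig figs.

-17500 Ω

ω = 2πf = 11310 rad/s
X_L = ωL = 8140 Ω
X_C = 1/(ωC) = 25600 Ω
X = 8140 − 25600 = -17500 Ω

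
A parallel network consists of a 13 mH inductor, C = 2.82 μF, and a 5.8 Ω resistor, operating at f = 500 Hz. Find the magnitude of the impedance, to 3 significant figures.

5.78 Ω

ω = 2πf = 3142 rad/s
X_L = ωL = 40.8 Ω
X_C = 1/(ωC) = 113 Ω
Parallel: admittances add. Y = 1/R + 1/(jωL) + jωC
Y = (0.172 − j0.0156) S
|Y| = 0.173 S → |Z| = 1/|Y| = 5.78 Ω, ∠Z = −∠Y = 5.18°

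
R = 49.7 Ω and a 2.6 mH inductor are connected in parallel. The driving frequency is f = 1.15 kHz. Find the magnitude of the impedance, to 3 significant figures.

17.6 Ω

ω = 2πf = 7226 rad/s
X_L = ωL = 18.8 Ω
Parallel: admittances add. Y = 1/R + 1/(jωL)
Y = (0.0201 − j0.0532) S
|Y| = 0.0569 S → |Z| = 1/|Y| = 17.6 Ω, ∠Z = −∠Y = 69.3°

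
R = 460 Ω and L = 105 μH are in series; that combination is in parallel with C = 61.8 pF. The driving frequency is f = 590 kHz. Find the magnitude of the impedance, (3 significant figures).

ω = 2πf = 3.707e+06 rad/s
X_L = ωL = 389 Ω
X_C = 1/(ωC) = 4360 Ω
Branch 1 (R+jX_L): Z₁ = 460 + j389 Ω, |Z₁| = 603 Ω
Branch 2 (−jX_C): Z₂ = −j4360 Ω
Parallel: Z = Z₁Z₂/(Z₁+Z₂), |Z| = 657 Ω, ∠Z = 33.6°

657 Ω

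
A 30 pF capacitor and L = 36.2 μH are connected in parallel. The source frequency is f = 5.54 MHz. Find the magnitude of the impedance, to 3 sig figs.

ω = 2πf = 3.481e+07 rad/s
X_L = ωL = 1260 Ω
X_C = 1/(ωC) = 958 Ω
Parallel: admittances add. Y = 1/(jωL) + jωC
Y = (0 + j0.000251) S
|Y| = 0.000251 S → |Z| = 1/|Y| = 3990 Ω, ∠Z = −∠Y = -90.0°

3990 Ω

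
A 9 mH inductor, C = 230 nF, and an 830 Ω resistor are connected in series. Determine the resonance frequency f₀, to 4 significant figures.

ω₀ = 1/√(LC) = 1/√(0.009 × 2.3e-07) = 21980 rad/s
f₀ = ω₀/(2π) = 3.498 kHz

3.498 kHz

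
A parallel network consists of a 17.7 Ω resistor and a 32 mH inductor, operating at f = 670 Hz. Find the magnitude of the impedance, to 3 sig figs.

ω = 2πf = 4210 rad/s
X_L = ωL = 135 Ω
Parallel: admittances add. Y = 1/R + 1/(jωL)
Y = (0.0565 − j0.00742) S
|Y| = 0.0570 S → |Z| = 1/|Y| = 17.5 Ω, ∠Z = −∠Y = 7.49°

17.5 Ω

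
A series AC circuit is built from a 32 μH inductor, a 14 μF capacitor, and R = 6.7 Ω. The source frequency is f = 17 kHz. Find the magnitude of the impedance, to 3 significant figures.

7.24 Ω

ω = 2πf = 106800 rad/s
X_L = ωL = 3.42 Ω
X_C = 1/(ωC) = 0.669 Ω
Net reactance X = X_L − X_C = 2.75 Ω
Z = 6.70 + j2.75 Ω
|Z| = √(6.70² + 2.75²) = 7.24 Ω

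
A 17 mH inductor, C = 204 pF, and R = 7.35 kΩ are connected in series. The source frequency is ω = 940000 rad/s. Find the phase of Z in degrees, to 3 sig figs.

X_L = ωL = 16000 Ω
X_C = 1/(ωC) = 5210 Ω
Net reactance X = X_L − X_C = 10800 Ω
Z = 7350 + j10800 Ω
|Z| = √(7350² + 10800²) = 13000 Ω
∠Z = arctan(10800/7350) = 55.7°

55.7°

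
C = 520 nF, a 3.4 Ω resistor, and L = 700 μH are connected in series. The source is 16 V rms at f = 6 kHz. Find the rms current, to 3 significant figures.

ω = 2πf = 37700 rad/s
X_L = ωL = 26.4 Ω
X_C = 1/(ωC) = 51.0 Ω
Net reactance X = X_L − X_C = -24.6 Ω
Z = 3.40 − j24.6 Ω
|Z| = √(3.40² + 24.6²) = 24.9 Ω
I = V/|Z| = 16/24.9 = 644 mA

644 mA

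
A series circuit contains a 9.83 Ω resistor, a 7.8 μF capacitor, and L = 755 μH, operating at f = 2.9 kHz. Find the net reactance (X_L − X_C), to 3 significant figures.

ω = 2πf = 18220 rad/s
X_L = ωL = 13.8 Ω
X_C = 1/(ωC) = 7.04 Ω
X = 13.8 − 7.04 = 6.72 Ω

6.72 Ω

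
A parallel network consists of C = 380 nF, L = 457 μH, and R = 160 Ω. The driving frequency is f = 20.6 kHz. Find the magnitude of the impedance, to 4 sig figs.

30.42 Ω

ω = 2πf = 129400 rad/s
X_L = ωL = 59.15 Ω
X_C = 1/(ωC) = 20.33 Ω
Parallel: admittances add. Y = 1/R + 1/(jωL) + jωC
Y = (0.006250 + j0.03228) S
|Y| = 0.03288 S → |Z| = 1/|Y| = 30.42 Ω, ∠Z = −∠Y = -79.04°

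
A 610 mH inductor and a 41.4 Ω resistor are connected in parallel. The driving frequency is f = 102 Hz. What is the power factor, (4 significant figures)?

0.9944

ω = 2πf = 640.9 rad/s
X_L = ωL = 390.9 Ω
Parallel: admittances add. Y = 1/R + 1/(jωL)
Y = (0.02415 − j0.002558) S
|Y| = 0.02429 S → |Z| = 1/|Y| = 41.17 Ω, ∠Z = −∠Y = 6.045°
cos φ = cos(6.045°) = 0.9944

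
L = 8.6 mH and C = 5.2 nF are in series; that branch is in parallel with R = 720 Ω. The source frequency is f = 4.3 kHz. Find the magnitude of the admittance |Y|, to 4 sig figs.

ω = 2πf = 27020 rad/s
X_L = ωL = 232.4 Ω
X_C = 1/(ωC) = 7118 Ω
Branch 1: Z₁ = R = 720.0 Ω
Branch 2 (series LC): Z₂ = j(X_L − X_C) = −j6885 Ω
Parallel: Z = Z₁Z₂/(Z₁+Z₂), |Z| = 716.1 Ω, ∠Z = -5.970°
|Y| = 1/|Z| = 1.396 mS

1.396 mS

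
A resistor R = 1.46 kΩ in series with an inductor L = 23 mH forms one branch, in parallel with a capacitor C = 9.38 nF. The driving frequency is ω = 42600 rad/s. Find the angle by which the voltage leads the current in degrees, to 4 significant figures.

-9.929°

X_L = ωL = 979.8 Ω
X_C = 1/(ωC) = 2503 Ω
Branch 1 (R+jX_L): Z₁ = 1460 + j979.8 Ω, |Z₁| = 1758 Ω
Branch 2 (−jX_C): Z₂ = −j2503 Ω
Parallel: Z = Z₁Z₂/(Z₁+Z₂), |Z| = 2086 Ω, ∠Z = -9.929°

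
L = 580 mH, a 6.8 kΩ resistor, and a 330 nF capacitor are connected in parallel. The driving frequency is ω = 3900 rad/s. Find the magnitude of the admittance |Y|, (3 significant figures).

X_L = ωL = 2260 Ω
X_C = 1/(ωC) = 777 Ω
Parallel: admittances add. Y = 1/R + 1/(jωL) + jωC
Y = (0.000147 + j0.000845) S
|Y| = 0.000858 S → |Z| = 1/|Y| = 1170 Ω, ∠Z = −∠Y = -80.1°

858 μS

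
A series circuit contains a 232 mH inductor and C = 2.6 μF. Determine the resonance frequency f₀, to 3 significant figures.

205 Hz

ω₀ = 1/√(LC) = 1/√(0.232 × 2.6e-06) = 1288 rad/s
f₀ = ω₀/(2π) = 205 Hz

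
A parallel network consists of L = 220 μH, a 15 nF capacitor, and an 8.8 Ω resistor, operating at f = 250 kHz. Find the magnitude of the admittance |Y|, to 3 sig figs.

ω = 2πf = 1.571e+06 rad/s
X_L = ωL = 346 Ω
X_C = 1/(ωC) = 42.4 Ω
Parallel: admittances add. Y = 1/R + 1/(jωL) + jωC
Y = (0.114 + j0.0207) S
|Y| = 0.116 S → |Z| = 1/|Y| = 8.66 Ω, ∠Z = −∠Y = -10.3°

116 mS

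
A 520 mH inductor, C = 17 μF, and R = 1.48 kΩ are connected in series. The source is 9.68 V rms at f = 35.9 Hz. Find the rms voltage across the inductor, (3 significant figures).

0.764 V

ω = 2πf = 225.6 rad/s
X_L = ωL = 117 Ω
X_C = 1/(ωC) = 261 Ω
Net reactance X = X_L − X_C = -143 Ω
Z = 1480 − j143 Ω
|Z| = √(1480² + 143²) = 1490 Ω
I = V/|Z| = 6.51 mA
V_L = I·|Z_L| = 0.00651 × 117 = 0.764 V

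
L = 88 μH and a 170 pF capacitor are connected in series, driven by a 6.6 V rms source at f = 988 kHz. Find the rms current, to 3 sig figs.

16.4 mA

ω = 2πf = 6.208e+06 rad/s
X_L = ωL = 546 Ω
X_C = 1/(ωC) = 948 Ω
Net reactance X = X_L − X_C = -401 Ω
Z = − j401 Ω
|Z| = √(0² + 401²) = 401 Ω
I = V/|Z| = 6.6/401 = 16.4 mA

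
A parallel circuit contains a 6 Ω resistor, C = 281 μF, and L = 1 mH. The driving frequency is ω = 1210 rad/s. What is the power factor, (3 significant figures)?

0.324

X_L = ωL = 1.21 Ω
X_C = 1/(ωC) = 2.94 Ω
Parallel: admittances add. Y = 1/R + 1/(jωL) + jωC
Y = (0.167 − j0.486) S
|Y| = 0.514 S → |Z| = 1/|Y| = 1.94 Ω, ∠Z = −∠Y = 71.1°
cos φ = cos(71.1°) = 0.324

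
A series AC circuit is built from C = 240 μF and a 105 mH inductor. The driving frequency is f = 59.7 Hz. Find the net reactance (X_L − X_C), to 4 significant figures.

ω = 2πf = 375.1 rad/s
X_L = ωL = 39.39 Ω
X_C = 1/(ωC) = 11.11 Ω
X = 39.39 − 11.11 = 28.28 Ω

28.28 Ω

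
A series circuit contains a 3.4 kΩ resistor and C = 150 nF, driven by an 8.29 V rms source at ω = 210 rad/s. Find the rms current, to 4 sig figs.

259.7 μA

X_C = 1/(ωC) = 31750 Ω
Z = 3400 − j31750 Ω
|Z| = √(3400² + 31750²) = 31930 Ω
I = V/|Z| = 8.29/31930 = 259.7 μA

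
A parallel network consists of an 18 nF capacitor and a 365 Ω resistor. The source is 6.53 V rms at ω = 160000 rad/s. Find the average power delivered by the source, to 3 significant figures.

X_C = 1/(ωC) = 347 Ω
Parallel: admittances add. Y = 1/R + jωC
Y = (0.00274 + j0.00288) S
|Y| = 0.00397 S → |Z| = 1/|Y| = 252 Ω, ∠Z = −∠Y = -46.4°
I = V/|Z| = 26.0 mA
P = VI cos φ = 6.53 × 0.0260 × cos(-46.4°) = 117 mW

117 mW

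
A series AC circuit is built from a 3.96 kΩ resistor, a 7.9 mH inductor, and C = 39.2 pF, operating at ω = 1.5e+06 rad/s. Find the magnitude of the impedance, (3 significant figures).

X_L = ωL = 11900 Ω
X_C = 1/(ωC) = 17000 Ω
Net reactance X = X_L − X_C = -5160 Ω
Z = 3960 − j5160 Ω
|Z| = √(3960² + 5160²) = 6500 Ω

6500 Ω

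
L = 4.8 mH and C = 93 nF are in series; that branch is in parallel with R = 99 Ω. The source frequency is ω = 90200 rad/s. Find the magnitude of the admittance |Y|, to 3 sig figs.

X_L = ωL = 433 Ω
X_C = 1/(ωC) = 119 Ω
Branch 1: Z₁ = R = 99.0 Ω
Branch 2 (series LC): Z₂ = j(X_L − X_C) = j314 Ω
Parallel: Z = Z₁Z₂/(Z₁+Z₂), |Z| = 94.4 Ω, ∠Z = 17.5°
|Y| = 1/|Z| = 10.6 mS

10.6 mS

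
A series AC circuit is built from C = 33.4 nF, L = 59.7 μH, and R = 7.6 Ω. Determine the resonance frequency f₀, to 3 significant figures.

ω₀ = 1/√(LC) = 1/√(5.97e-05 × 3.34e-08) = 708200 rad/s
f₀ = ω₀/(2π) = 113 kHz

113 kHz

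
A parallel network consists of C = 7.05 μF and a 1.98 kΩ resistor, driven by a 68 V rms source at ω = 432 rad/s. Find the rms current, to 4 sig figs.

X_C = 1/(ωC) = 328.3 Ω
Parallel: admittances add. Y = 1/R + jωC
Y = (0.0005051 + j0.003046) S
|Y| = 0.003087 S → |Z| = 1/|Y| = 323.9 Ω, ∠Z = −∠Y = -80.58°
I = V/|Z| = 68/323.9 = 209.9 mA

209.9 mA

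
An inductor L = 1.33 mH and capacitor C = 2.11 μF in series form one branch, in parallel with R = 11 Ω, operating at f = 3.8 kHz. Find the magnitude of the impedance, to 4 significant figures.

ω = 2πf = 23880 rad/s
X_L = ωL = 31.76 Ω
X_C = 1/(ωC) = 19.85 Ω
Branch 1: Z₁ = R = 11.00 Ω
Branch 2 (series LC): Z₂ = j(X_L − X_C) = j11.91 Ω
Parallel: Z = Z₁Z₂/(Z₁+Z₂), |Z| = 8.079 Ω, ∠Z = 42.74°

8.079 Ω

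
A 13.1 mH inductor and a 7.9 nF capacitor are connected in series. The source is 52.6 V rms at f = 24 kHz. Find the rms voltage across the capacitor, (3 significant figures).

38.9 V

ω = 2πf = 150800 rad/s
X_L = ωL = 1980 Ω
X_C = 1/(ωC) = 839 Ω
Net reactance X = X_L − X_C = 1140 Ω
Z = j1140 Ω
|Z| = √(0² + 1140²) = 1140 Ω
I = V/|Z| = 46.3 mA
V_C = I·|Z_C| = 0.0463 × 839 = 38.9 V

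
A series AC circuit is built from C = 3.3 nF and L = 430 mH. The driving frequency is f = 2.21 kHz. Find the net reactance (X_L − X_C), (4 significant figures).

-15850 Ω

ω = 2πf = 13890 rad/s
X_L = ωL = 5971 Ω
X_C = 1/(ωC) = 21820 Ω
X = 5971 − 21820 = -15850 Ω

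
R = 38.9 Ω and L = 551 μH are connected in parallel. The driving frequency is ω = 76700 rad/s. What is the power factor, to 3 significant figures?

X_L = ωL = 42.3 Ω
Parallel: admittances add. Y = 1/R + 1/(jωL)
Y = (0.0257 − j0.0237) S
|Y| = 0.0349 S → |Z| = 1/|Y| = 28.6 Ω, ∠Z = −∠Y = 42.6°
cos φ = cos(42.6°) = 0.736

0.736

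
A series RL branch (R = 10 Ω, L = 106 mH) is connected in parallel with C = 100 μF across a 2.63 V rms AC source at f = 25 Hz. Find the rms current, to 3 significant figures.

102 mA

ω = 2πf = 157.1 rad/s
X_L = ωL = 16.7 Ω
X_C = 1/(ωC) = 63.7 Ω
Branch 1 (R+jX_L): Z₁ = 10.0 + j16.7 Ω, |Z₁| = 19.4 Ω
Branch 2 (−jX_C): Z₂ = −j63.7 Ω
Parallel: Z = Z₁Z₂/(Z₁+Z₂), |Z| = 25.7 Ω, ∠Z = 47.0°
I = V/|Z| = 2.63/25.7 = 102 mA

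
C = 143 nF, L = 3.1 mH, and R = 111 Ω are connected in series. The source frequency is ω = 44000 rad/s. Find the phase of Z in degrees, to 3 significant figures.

X_L = ωL = 136 Ω
X_C = 1/(ωC) = 159 Ω
Net reactance X = X_L − X_C = -22.5 Ω
Z = 111 − j22.5 Ω
|Z| = √(111² + 22.5²) = 113 Ω
∠Z = arctan(-22.5/111) = -11.5°

-11.5°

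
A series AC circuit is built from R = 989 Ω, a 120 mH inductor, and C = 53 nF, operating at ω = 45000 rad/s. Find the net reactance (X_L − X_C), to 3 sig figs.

4980 Ω

X_L = ωL = 5400 Ω
X_C = 1/(ωC) = 419 Ω
X = 5400 − 419 = 4980 Ω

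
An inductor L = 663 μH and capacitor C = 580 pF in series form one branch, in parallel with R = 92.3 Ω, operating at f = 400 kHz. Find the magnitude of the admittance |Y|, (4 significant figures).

10.88 mS

ω = 2πf = 2.513e+06 rad/s
X_L = ωL = 1666 Ω
X_C = 1/(ωC) = 686.0 Ω
Branch 1: Z₁ = R = 92.30 Ω
Branch 2 (series LC): Z₂ = j(X_L − X_C) = j980.3 Ω
Parallel: Z = Z₁Z₂/(Z₁+Z₂), |Z| = 91.89 Ω, ∠Z = 5.379°
|Y| = 1/|Z| = 10.88 mS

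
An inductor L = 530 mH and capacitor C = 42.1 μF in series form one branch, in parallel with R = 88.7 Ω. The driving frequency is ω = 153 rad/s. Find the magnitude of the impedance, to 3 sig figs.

X_L = ωL = 81.1 Ω
X_C = 1/(ωC) = 155 Ω
Branch 1: Z₁ = R = 88.7 Ω
Branch 2 (series LC): Z₂ = j(X_L − X_C) = −j74.2 Ω
Parallel: Z = Z₁Z₂/(Z₁+Z₂), |Z| = 56.9 Ω, ∠Z = -50.1°

56.9 Ω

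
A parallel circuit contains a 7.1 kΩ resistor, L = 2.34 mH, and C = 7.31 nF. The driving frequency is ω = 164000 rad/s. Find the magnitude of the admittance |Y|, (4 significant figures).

X_L = ωL = 383.8 Ω
X_C = 1/(ωC) = 834.1 Ω
Parallel: admittances add. Y = 1/R + 1/(jωL) + jωC
Y = (0.0001408 − j0.001407) S
|Y| = 0.001414 S → |Z| = 1/|Y| = 707.2 Ω, ∠Z = −∠Y = 84.28°

1.414 mS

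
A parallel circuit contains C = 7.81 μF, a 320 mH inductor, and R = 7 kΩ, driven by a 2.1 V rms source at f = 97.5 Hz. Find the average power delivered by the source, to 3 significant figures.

ω = 2πf = 612.6 rad/s
X_L = ωL = 196 Ω
X_C = 1/(ωC) = 209 Ω
Parallel: admittances add. Y = 1/R + 1/(jωL) + jωC
Y = (0.000143 − j0.000317) S
|Y| = 0.000347 S → |Z| = 1/|Y| = 2880 Ω, ∠Z = −∠Y = 65.7°
I = V/|Z| = 729 μA
P = VI cos φ = 2.1 × 0.000729 × cos(65.7°) = 630 μW

630 μW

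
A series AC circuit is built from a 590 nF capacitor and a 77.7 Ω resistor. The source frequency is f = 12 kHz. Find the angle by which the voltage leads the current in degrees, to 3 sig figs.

-16.1°

ω = 2πf = 75400 rad/s
X_C = 1/(ωC) = 22.5 Ω
Z = 77.7 − j22.5 Ω
|Z| = √(77.7² + 22.5²) = 80.9 Ω
∠Z = arctan(-22.5/77.7) = -16.1°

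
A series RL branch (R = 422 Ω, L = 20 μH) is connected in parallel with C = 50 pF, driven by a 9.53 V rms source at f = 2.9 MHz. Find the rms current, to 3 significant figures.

13.2 mA

ω = 2πf = 1.822e+07 rad/s
X_L = ωL = 364 Ω
X_C = 1/(ωC) = 1100 Ω
Branch 1 (R+jX_L): Z₁ = 422 + j364 Ω, |Z₁| = 558 Ω
Branch 2 (−jX_C): Z₂ = −j1100 Ω
Parallel: Z = Z₁Z₂/(Z₁+Z₂), |Z| = 723 Ω, ∠Z = 10.9°
I = V/|Z| = 9.53/723 = 13.2 mA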